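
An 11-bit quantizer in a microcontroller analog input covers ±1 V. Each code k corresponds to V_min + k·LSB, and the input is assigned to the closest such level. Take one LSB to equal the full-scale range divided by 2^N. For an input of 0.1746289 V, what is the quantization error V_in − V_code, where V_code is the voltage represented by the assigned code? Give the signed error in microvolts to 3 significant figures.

−176 µV

Full-scale range = 1 V − (-1 V) = 2 V. LSB = 2 V / 2^11 ≈ 0.9766 mV.
(0.1746289 − (-1)) / LSB = 1.1746289 × 2048/2 = 1202.8200. Nearest integer: k = 1203.
V_code = V_min + k × range/2^11 = -1 + 1203 × 2/2048 = 0.1748046875 V.
V_in − V_code = 0.1746289 − (0.1748046875) = −176 µV.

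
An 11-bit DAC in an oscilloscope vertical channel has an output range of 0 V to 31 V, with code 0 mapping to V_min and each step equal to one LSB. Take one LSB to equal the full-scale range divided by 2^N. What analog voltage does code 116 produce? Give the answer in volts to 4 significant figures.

Range is 31 V. LSB = 31 V / 2^11.
Output = V_min + (116/2048) × range = 0 + 0.0566406 × 31 V
      = 0 + 1.75586 = 1.75586 V.

1.756 V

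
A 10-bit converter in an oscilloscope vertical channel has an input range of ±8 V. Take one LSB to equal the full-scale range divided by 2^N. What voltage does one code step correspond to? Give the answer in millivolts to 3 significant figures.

15.6 mV

Range = 8 − (-8) = 16 V.
2^10 = 1024 levels.
One LSB is 16 V / 1024 = 15.6 mV.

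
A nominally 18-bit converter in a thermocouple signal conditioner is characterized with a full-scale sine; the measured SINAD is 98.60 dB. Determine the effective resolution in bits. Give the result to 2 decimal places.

ENOB = (SINAD − 1.76) / 6.02 = (98.60 − 1.76) / 6.02 = 96.84 / 6.02 = 16.0864.

16.09 bits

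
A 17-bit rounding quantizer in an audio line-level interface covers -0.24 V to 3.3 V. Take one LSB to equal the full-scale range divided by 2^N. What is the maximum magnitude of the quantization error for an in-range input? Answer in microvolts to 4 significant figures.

The full-scale span is 3.3 − (-0.24) = 3.54 V.
Step size = 3.54/131072 V = 27.0081 µV.
|e|_max = LSB/2 = 13.50 µV.

13.50 µV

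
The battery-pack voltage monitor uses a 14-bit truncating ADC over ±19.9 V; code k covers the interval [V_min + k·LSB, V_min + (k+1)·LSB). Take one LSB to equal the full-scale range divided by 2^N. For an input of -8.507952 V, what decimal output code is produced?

Range = 19.9 − (-19.9) = 39.8 V. LSB = 39.8 V / 2^14 ≈ 2.429 mV.
code = ⌊(V_in − V_min)/LSB⌋ = ⌊(V_in − V_min) × 2^14 / range⌋
     = ⌊(-8.507952 − (-19.9)) × 16384 / 39.8⌋ = ⌊11.392048 × 16384/39.8⌋
     = ⌊4689.631⌋ = 4689.

4689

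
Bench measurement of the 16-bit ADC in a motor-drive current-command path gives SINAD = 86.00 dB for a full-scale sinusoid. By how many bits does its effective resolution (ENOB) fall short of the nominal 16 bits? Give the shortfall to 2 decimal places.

Effective bits = (86.00 − 1.76)/6.02 = 13.9934.
Shortfall = 16 − 13.9934 = 2.0066 bits.

2.01 bits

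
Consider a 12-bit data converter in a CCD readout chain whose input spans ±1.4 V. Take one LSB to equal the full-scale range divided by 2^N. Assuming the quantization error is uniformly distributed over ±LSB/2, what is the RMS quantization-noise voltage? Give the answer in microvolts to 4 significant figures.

Span: 1.4 V − (-1.4 V) = 2.8 V.
One LSB is 2.8 V / 4096 = 0.683594 mV.
σ_q = LSB/√12 = 0.683594 mV/3.4641 = 197.3 µV.

197.3 µV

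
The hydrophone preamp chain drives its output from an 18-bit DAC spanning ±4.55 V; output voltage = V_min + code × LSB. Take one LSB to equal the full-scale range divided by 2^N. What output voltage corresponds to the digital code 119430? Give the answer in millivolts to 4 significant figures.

-404.1 mV

Full-scale range = 4.55 V − (-4.55 V) = 9.1 V. LSB = 9.1 V / 2^18.
V_out = -4.55 + 119430 × (9.1/262144) V
      = -4.55 + 4.14586 = -0.404137 V.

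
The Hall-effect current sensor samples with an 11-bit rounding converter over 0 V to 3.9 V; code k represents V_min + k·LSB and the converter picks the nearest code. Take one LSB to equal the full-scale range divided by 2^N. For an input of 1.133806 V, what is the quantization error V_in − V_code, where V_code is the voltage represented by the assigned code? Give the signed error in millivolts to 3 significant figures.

+0.749 mV

Full-scale range = 3.9 V. LSB = 3.9 V / 2^11 ≈ 1.904 mV.
(1.133806 − (0)) / LSB = 1.133806 × 2048/3.9 = 595.3935. Nearest integer: k = 595.
V_code = 0 + (595/2048) × 3.9 = 1.133056641 V.
V_in − V_code = 1.133806 − (1.133056641) = +0.749 mV.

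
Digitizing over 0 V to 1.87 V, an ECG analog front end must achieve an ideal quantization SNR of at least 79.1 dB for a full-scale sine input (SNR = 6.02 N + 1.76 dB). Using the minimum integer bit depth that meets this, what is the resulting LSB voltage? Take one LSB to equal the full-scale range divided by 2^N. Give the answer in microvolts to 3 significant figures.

228 µV

Range is 1.87 V.
Solving 6.02 N ≥ 79.1 − 1.76: N ≥ 12.847. Round up → N = 13.
One LSB is 1.87 V / 8192 = 228 µV.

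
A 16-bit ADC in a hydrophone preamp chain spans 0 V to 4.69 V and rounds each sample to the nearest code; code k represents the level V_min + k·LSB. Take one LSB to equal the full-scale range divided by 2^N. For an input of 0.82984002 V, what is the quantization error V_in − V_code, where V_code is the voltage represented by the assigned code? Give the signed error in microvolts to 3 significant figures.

−12.9 µV

V_FS = 4.69 V. LSB = 4.69 V / 2^16 ≈ 71.56 µV.
(V_in − V_min)/LSB = (0.82984002 − (0)) × 65536/4.69 = 11595.8199 → nearest code k = 11596.
V_code = V_min + k × range/2^16 = 0 + 11596 × 4.69/65536 = 0.82985290527 V.
Error = V_in − V_code = 0.82984002 − (0.82985290527) = −12.9 µV.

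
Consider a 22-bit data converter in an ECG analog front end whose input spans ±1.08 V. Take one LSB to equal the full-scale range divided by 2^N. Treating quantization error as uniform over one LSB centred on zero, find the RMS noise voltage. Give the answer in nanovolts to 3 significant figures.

149 nV

Span: 1.08 V − (-1.08 V) = 2.16 V.
LSB = 2.16 V / 2^22 = 0.51498 µV.
RMS of a uniform error over width LSB is LSB/√12 = 149 nV.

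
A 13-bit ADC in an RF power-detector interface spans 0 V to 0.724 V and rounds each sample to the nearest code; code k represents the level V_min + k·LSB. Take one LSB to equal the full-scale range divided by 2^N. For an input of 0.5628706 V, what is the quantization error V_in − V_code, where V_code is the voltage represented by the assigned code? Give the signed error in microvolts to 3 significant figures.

V_FS = 0.724 V. LSB = 0.724 V / 2^13 ≈ 88.38 µV.
Position in LSBs: (0.5628706 − (0)) × 8192/0.724 = 6368.8342; rounding gives k = 6369.
V_code = 0 + (6369/8192) × 0.724 = 0.5628852539 V.
V_in − V_code = 0.5628706 − (0.5628852539) = −14.7 µV.

−14.7 µV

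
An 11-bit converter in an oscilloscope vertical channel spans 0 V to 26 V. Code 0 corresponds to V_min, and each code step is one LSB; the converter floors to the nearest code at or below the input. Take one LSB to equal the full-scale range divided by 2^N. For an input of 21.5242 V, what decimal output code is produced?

V_FS = 26 V. LSB = 26 V / 2^11 ≈ 12.70 mV.
code = ⌊(V_in − V_min)/LSB⌋ = ⌊(V_in − V_min) × 2^11 / range⌋
     = ⌊(21.5242 − (0)) × 2048 / 26⌋ = ⌊21.5242 × 2048/26⌋
     = ⌊1695.445⌋ = 1695.

1695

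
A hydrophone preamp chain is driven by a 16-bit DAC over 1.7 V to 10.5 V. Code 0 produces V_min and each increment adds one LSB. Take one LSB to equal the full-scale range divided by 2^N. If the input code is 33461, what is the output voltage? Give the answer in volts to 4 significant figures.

Span: 10.5 V − (1.7 V) = 8.8 V. LSB = 8.8 V / 2^16.
V_out = V_min + code × LSB = 1.7 V + 33461 × 8.8 V / 65536
      = 1.7 + 4.49305 = 6.19305 V.

6.193 V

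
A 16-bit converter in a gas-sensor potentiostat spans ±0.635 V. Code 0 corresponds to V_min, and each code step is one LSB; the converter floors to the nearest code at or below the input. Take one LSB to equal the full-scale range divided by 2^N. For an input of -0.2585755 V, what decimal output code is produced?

Full-scale range = 0.635 V − (-0.635 V) = 1.27 V. LSB = 1.27 V / 2^16 ≈ 19.38 µV.
code = ⌊(V_in − V_min)/LSB⌋ = ⌊(V_in − V_min) × 2^16 / range⌋
     = ⌊(-0.2585755 − (-0.635)) × 65536 / 1.27⌋ = ⌊0.3764245 × 65536/1.27⌋
     = ⌊19424.690⌋ = 19424.

19424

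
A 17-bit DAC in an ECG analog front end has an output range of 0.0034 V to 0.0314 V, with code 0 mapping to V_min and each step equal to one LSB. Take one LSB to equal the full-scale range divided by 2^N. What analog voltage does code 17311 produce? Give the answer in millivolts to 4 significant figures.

Full-scale range = 0.0314 V − (0.0034 V) = 0.028 V. LSB = 0.028 V / 2^17.
V_out = V_min + code × LSB = 0.0034 V + 17311 × 0.028 V / 131072
      = 0.0034 + 0.00369803 = 0.00709803 V.

7.098 mV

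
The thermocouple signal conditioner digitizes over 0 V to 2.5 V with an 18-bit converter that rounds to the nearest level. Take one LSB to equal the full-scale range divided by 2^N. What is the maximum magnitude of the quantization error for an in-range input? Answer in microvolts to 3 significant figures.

Span = 2.5 V.
LSB = 2.5 V ÷ 2^18 = 2.5/262144 V = 9.5367 µV.
A rounding quantizer has |error| ≤ LSB/2 = 4.77 µV.

4.77 µV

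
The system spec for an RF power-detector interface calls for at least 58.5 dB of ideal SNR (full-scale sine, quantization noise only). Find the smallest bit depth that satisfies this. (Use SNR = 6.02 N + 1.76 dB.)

Required N = ⌈(58.5 − 1.76)/6.02⌉ = ⌈9.425⌉ = 10.

10 bits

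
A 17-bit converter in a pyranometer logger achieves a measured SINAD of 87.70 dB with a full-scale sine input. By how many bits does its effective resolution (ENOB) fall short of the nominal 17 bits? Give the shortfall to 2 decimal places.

2.72 bits

ENOB = (SINAD − 1.76)/6.02 = (87.70 − 1.76)/6.02 = 14.2757 bits.
Lost resolution: 17 − 14.2757 = 2.7243 bits.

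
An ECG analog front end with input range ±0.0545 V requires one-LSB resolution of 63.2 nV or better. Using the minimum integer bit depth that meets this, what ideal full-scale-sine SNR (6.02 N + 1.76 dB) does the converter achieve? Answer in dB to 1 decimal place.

The full-scale span is 0.0545 − (-0.0545) = 0.109 V.
Need 2^N ≥ 0.109 V / 63.2 nV = 1.725e6 → N_min = 21.
6.02(21) + 1.76 = 128.18 dB.

128.2 dB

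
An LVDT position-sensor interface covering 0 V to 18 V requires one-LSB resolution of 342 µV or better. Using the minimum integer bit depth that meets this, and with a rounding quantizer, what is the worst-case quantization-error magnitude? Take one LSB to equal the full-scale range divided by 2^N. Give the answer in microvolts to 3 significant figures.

137 µV

Full-scale range = 18 V.
Levels needed ≥ 18/342 µV = 52630. 2^16 = 65536 suffices, so N_min = 16.
Step size = 18/65536 V = 274.66 µV.
Max error for round-to-nearest is LSB/2 = 137 µV.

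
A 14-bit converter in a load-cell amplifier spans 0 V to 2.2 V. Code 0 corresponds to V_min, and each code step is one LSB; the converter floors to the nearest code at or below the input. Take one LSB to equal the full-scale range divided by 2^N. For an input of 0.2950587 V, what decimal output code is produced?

Full-scale range = 2.2 V. LSB = 2.2 V / 2^14 ≈ 134.3 µV.
code = ⌊(V_in − V_min)/LSB⌋ = ⌊(V_in − V_min) × 2^14 / range⌋
     = ⌊(0.2950587 − (0)) × 16384 / 2.2⌋ = ⌊0.2950587 × 16384/2.2⌋
     = ⌊2197.383⌋ = 2197.

2197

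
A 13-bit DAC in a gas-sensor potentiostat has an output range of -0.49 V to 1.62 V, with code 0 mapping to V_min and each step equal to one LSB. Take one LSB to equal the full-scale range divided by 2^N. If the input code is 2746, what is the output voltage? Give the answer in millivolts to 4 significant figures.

Range = 1.62 − (-0.49) = 2.11 V. LSB = 2.11 V / 2^13.
Output = V_min + (2746/8192) × range = -0.49 + 0.335205 × 2.11 V
      = -0.49 V + 0.707283 V = 0.217283 V.

217.3 mV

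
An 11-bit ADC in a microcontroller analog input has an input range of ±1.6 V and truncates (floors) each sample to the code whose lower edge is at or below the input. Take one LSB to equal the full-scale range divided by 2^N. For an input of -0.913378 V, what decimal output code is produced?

Full-scale range = 1.6 V − (-1.6 V) = 3.2 V. LSB = 3.2 V / 2^11 ≈ 1.562 mV.
V_in − V_min = -0.913378 − (-1.6) = 0.686622 V.
Divide by LSB: 0.686622 × 2048/3.2 = 439.4381.
Truncating gives code 439.

439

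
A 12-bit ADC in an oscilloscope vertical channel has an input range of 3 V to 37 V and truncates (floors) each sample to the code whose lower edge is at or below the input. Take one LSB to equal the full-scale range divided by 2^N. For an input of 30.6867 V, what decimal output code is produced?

Range = 37 − (3) = 34 V. LSB = 34 V / 2^12 ≈ 8.301 mV.
(V_in − V_min) × 2^12/range = (30.6867 − (3)) × 4096/34 = 3335.433.
Floor → code = 3335.

3335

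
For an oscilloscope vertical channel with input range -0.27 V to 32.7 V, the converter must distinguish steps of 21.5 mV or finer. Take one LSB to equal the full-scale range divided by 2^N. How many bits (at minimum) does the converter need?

Full-scale range = 32.7 V − (-0.27 V) = 32.97 V.
Required number of levels: 32.97/21.5 mV = 1533.5; smallest N with 2^N ≥ that is 11.

11 bits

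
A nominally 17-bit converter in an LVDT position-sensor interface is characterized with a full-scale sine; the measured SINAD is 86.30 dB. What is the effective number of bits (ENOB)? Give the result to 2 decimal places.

(86.30 − 1.76) / 6.02 = 84.54/6.02 = 14.0432 effective bits.

14.04 bits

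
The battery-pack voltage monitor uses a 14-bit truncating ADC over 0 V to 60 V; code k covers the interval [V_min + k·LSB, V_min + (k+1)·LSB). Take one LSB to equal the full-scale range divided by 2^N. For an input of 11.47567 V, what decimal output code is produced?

3133

Span = 60 V. LSB = 60 V / 2^14 ≈ 3.662 mV.
V_in − V_min = 11.47567 − (0) = 11.47567 V.
Divide by LSB: 11.47567 × 16384/60 = 3133.6230.
Truncating gives code 3133.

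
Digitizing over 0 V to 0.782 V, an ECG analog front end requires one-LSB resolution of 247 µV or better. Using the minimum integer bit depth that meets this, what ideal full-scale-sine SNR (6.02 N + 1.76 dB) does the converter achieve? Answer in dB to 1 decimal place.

Span = 0.782 V.
Need 2^N ≥ 0.782 V / 247 µV = 3166 → N_min = 12.
SNR = 6.02 × 12 + 1.76 = 74.00 dB.

74.0 dB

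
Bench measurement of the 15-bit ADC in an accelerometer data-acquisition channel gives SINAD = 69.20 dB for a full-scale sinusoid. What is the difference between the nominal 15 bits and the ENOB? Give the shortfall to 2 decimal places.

3.80 bits

ENOB = (SINAD − 1.76)/6.02 = (69.20 − 1.76)/6.02 = 11.2027 bits.
Lost resolution: 15 − 11.2027 = 3.7973 bits.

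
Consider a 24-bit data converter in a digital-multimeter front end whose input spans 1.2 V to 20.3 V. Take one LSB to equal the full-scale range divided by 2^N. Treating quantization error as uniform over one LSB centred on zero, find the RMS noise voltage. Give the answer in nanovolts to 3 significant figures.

329 nV

The full-scale span is 20.3 − (1.2) = 19.1 V.
LSB = 19.1 V ÷ 2^24 = 19.1/16777216 V = 1.1384 µV.
V_rms = LSB/√12 = 1.1384 µV / √12 = 329 nV.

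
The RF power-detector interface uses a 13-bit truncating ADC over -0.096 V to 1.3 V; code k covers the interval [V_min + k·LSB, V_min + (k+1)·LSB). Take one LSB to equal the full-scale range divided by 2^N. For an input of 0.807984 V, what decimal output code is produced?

5304

Full-scale range = 1.3 V − (-0.096 V) = 1.396 V. LSB = 1.396 V / 2^13 ≈ 170.4 µV.
code = ⌊(V_in − V_min)/LSB⌋ = ⌊(V_in − V_min) × 2^13 / range⌋
     = ⌊(0.807984 − (-0.096)) × 8192 / 1.396⌋ = ⌊0.903984 × 8192/1.396⌋
     = ⌊5304.754⌋ = 5304.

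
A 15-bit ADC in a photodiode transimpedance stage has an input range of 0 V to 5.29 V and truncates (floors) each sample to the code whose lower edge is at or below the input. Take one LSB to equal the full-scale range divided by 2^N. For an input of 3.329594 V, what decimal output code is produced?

20624

Span = 5.29 V. LSB = 5.29 V / 2^15 ≈ 161.4 µV.
code = ⌊(V_in − V_min)/LSB⌋ = ⌊(V_in − V_min) × 2^15 / range⌋
     = ⌊(3.329594 − (0)) × 32768 / 5.29⌋ = ⌊3.329594 × 32768/5.29⌋
     = ⌊20624.600⌋ = 20624.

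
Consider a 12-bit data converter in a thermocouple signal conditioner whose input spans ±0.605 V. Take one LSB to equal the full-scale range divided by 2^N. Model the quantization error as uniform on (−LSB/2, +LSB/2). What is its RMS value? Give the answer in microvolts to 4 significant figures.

The full-scale span is 0.605 − (-0.605) = 1.21 V.
LSB = 1.21 V / 2^12 = 295.410 µV.
V_rms = LSB/√12 = 295.410 µV / √12 = 85.28 µV.

85.28 µV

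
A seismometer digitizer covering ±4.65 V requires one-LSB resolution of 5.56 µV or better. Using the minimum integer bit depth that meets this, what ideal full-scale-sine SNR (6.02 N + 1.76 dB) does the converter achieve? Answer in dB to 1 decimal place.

128.2 dB

Span: 4.65 V − (-4.65 V) = 9.3 V.
Need 2^N ≥ 9.3 V / 5.56 µV = 1.673e6 → N_min = 21.
Ideal SNR at N = 21: 6.02·21 + 1.76 = 128.2 dB.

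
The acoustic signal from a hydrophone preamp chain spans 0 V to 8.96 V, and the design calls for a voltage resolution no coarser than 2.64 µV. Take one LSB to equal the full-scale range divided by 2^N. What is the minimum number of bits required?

22 bits

Range is 8.96 V.
Required number of levels: 8.96/2.64 µV = 3.3939e6; smallest N with 2^N ≥ that is 22.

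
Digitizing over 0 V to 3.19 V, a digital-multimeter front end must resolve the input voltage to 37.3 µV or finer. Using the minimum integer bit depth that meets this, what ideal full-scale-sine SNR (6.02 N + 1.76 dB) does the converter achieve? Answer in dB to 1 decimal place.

104.1 dB

Full-scale range = 3.19 V.
Required number of levels: 3.19/37.3 µV = 85523; smallest N with 2^N ≥ that is 17.
SNR = 6.02 × 17 + 1.76 = 104.10 dB.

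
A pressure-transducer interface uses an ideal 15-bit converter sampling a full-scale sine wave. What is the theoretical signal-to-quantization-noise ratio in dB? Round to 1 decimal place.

Ideal quantization SNR: 6.02 × 15 + 1.76 dB = 92.1 dB.

92.1 dB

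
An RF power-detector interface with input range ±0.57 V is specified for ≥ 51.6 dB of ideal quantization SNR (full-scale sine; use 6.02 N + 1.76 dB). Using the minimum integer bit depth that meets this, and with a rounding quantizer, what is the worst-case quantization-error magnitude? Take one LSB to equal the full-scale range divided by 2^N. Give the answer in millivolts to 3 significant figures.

Span: 0.57 V − (-0.57 V) = 1.14 V.
Required N = ⌈(51.6 − 1.76)/6.02⌉ = ⌈8.279⌉ = 9.
LSB = 1.14 V / 2^9 = 2.2266 mV.
Half an LSB is 1.11 mV.

1.11 mV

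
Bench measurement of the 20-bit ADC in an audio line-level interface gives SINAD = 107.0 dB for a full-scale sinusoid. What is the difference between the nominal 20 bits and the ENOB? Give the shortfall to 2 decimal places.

2.52 bits

Effective bits = (107.0 − 1.76)/6.02 = 17.4817.
Lost resolution: 20 − 17.4817 = 2.5183 bits.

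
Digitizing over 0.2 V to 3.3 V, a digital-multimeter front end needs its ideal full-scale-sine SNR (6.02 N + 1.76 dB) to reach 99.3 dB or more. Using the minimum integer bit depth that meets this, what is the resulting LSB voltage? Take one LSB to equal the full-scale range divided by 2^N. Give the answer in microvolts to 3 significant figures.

Span: 3.3 V − (0.2 V) = 3.1 V.
Solving 6.02 N ≥ 99.3 − 1.76: N ≥ 16.203. Round up → N = 17.
Step size = 3.1/131072 V = 23.7 µV.

23.7 µV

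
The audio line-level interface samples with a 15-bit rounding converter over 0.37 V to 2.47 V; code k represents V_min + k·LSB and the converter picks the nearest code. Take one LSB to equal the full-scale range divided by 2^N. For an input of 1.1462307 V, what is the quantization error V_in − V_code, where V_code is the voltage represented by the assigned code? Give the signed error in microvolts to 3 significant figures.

Range = 2.47 − (0.37) = 2.1 V. LSB = 2.1 V / 2^15 ≈ 64.09 µV.
Position in LSBs: (1.1462307 − (0.37)) × 32768/2.1 = 12112.1560; rounding gives k = 12112.
Reconstructed level: 0.37 + 12112 × 2.1/32768 V = 1.1462207031 V.
V_in − V_code = 1.1462307 − (1.1462207031) = +10.0 µV.

+10.0 µV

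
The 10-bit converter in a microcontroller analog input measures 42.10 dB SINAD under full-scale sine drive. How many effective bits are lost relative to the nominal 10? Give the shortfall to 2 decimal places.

N_eff = (42.10 − 1.76)/6.02 = 6.7010 bits.
Shortfall = 10 − 6.7010 = 3.2990 bits.

3.30 bits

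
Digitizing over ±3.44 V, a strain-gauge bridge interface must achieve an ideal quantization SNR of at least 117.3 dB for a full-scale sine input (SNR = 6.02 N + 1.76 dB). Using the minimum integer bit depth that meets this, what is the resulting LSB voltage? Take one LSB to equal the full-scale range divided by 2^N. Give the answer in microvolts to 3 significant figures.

6.56 µV

Full-scale range = 3.44 V − (-3.44 V) = 6.88 V.
Required N = ⌈(117.3 − 1.76)/6.02⌉ = ⌈19.193⌉ = 20.
One LSB is 6.88 V / 1048576 = 6.56 µV.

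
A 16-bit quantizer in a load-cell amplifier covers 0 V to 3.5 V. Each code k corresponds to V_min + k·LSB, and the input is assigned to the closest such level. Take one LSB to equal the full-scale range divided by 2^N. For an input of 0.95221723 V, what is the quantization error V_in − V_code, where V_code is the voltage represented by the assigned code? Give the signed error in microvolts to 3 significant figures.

Range is 3.5 V. LSB = 3.5 V / 2^16 ≈ 53.41 µV.
Position in LSBs: (0.95221723 − (0)) × 65536/3.5 = 17829.8595; rounding gives k = 17830.
V_code = V_min + k × range/2^16 = 0 + 17830 × 3.5/65536 = 0.95222473145 V.
Error = V_in − V_code = 0.95221723 − (0.95222473145) = −7.50 µV.

−7.50 µV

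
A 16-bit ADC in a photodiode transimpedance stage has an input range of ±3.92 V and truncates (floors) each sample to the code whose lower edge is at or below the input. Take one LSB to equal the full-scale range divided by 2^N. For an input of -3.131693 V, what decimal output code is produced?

6589

Full-scale range = 3.92 V − (-3.92 V) = 7.84 V. LSB = 7.84 V / 2^16 ≈ 119.6 µV.
(V_in − V_min) × 2^16/range = (-3.131693 − (-3.92)) × 65536/7.84 = 6589.603.
Floor → code = 6589.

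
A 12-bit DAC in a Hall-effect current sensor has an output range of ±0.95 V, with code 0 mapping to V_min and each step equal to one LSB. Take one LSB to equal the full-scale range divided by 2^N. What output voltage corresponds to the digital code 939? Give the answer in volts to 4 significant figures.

-0.5144 V

Range = 0.95 − (-0.95) = 1.9 V. LSB = 1.9 V / 2^12.
V_out = -0.95 + 939 × (1.9/4096) V
      = -0.95 V + 0.435571 V = -0.514429 V.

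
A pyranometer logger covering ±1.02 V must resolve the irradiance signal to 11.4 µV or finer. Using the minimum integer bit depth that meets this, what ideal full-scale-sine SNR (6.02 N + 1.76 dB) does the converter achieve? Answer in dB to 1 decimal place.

110.1 dB

Span: 1.02 V − (-1.02 V) = 2.04 V.
Levels needed ≥ 2.04/11.4 µV = 178900. 2^18 = 262144 suffices, so N_min = 18.
SNR = 6.02 × 18 + 1.76 = 110.12 dB.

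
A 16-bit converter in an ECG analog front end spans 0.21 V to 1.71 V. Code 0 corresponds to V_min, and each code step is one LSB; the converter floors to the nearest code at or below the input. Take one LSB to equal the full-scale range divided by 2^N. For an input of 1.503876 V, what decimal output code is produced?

56530

The full-scale span is 1.71 − (0.21) = 1.5 V. LSB = 1.5 V / 2^16 ≈ 22.89 µV.
(V_in − V_min) × 2^16/range = (1.503876 − (0.21)) × 65536/1.5 = 56530.305.
Floor → code = 56530.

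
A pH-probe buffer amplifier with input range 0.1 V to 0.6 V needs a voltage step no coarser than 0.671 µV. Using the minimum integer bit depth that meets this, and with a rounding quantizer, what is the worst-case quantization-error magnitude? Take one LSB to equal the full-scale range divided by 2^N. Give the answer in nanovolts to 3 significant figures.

238 nV

Range = 0.6 − (0.1) = 0.5 V.
Levels needed ≥ 0.5/0.671 µV = 745200. 2^20 = 1048576 suffices, so N_min = 20.
LSB = 0.5 V / 2^20 = 476.84 nV.
|e|_max = LSB/2 = 238 nV.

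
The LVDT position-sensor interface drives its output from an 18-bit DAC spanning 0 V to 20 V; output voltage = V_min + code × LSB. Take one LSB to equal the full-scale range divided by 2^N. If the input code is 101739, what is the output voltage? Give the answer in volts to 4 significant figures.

7.762 V

Full-scale range = 20 V. LSB = 20 V / 2^18.
V_out = V_min + code × LSB = 0 V + 101739 × 20 V / 262144
      = 0 V + 7.76207 V = 7.76207 V.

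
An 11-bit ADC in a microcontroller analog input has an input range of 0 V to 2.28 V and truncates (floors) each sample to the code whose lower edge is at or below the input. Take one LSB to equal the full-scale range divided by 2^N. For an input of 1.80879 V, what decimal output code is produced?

1624

Range is 2.28 V. LSB = 2.28 V / 2^11 ≈ 1.113 mV.
(V_in − V_min) × 2^11/range = (1.80879 − (0)) × 2048/2.28 = 1624.738.
Floor → code = 1624.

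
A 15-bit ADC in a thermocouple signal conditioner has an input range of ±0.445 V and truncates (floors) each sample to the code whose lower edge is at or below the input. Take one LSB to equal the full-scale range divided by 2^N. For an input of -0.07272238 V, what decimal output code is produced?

Full-scale range = 0.445 V − (-0.445 V) = 0.89 V. LSB = 0.89 V / 2^15 ≈ 27.16 µV.
code = ⌊(V_in − V_min)/LSB⌋ = ⌊(V_in − V_min) × 2^15 / range⌋
     = ⌊(-0.07272238 − (-0.445)) × 32768 / 0.89⌋ = ⌊0.37227762 × 32768/0.89⌋
     = ⌊13706.509⌋ = 13706.

13706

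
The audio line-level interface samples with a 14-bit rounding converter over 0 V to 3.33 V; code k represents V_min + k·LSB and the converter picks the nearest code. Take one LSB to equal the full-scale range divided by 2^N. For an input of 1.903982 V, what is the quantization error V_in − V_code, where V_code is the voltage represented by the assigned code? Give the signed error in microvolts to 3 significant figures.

−36.6 µV

V_FS = 3.33 V. LSB = 3.33 V / 2^14 ≈ 203.2 µV.
(1.903982 − (0)) / LSB = 1.903982 × 16384/3.33 = 9367.8201. Nearest integer: k = 9368.
Reconstructed level: 0 + 9368 × 3.33/16384 V = 1.9040185547 V.
V_in − V_code = 1.903982 − (1.9040185547) = −36.6 µV.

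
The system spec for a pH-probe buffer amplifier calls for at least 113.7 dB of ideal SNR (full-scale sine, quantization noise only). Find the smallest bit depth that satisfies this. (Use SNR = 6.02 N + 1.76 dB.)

19 bits

N ≥ (113.7 − 1.76)/6.02 = 18.595 → N_min = 19.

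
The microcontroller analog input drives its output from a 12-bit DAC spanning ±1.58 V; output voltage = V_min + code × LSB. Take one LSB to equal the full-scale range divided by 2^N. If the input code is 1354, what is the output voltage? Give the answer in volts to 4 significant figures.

-0.5354 V

Full-scale range = 1.58 V − (-1.58 V) = 3.16 V. LSB = 3.16 V / 2^12.
V_out = V_min + code × LSB = -1.58 V + 1354 × 3.16 V / 4096
      = -1.58 V + 1.04459 V = -0.535410 V.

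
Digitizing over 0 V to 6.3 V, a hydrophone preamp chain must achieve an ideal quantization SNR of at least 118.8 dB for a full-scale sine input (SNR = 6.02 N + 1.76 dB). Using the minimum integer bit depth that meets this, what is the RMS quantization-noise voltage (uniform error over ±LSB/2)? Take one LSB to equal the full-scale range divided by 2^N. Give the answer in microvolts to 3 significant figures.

1.73 µV

Range is 6.3 V.
Required N = ⌈(118.8 − 1.76)/6.02⌉ = ⌈19.442⌉ = 20.
One LSB is 6.3 V / 1048576 = 6.0081 µV.
RMS noise = LSB/√12 = 1.73 µV.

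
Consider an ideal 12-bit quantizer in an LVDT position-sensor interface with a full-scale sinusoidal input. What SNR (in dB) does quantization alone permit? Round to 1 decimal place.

6.02(12) + 1.76 = 72.24 + 1.76 = 74.00 dB.

74.0 dB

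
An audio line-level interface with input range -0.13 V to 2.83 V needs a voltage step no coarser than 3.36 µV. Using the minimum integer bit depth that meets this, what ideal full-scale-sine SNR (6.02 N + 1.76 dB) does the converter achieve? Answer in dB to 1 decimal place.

122.2 dB

Span: 2.83 V − (-0.13 V) = 2.96 V.
2.96 V / 3.36 µV = 881000. Since 2^19 = 524288 and 2^20 = 1048576, N = 20.
6.02(20) + 1.76 = 122.16 dB.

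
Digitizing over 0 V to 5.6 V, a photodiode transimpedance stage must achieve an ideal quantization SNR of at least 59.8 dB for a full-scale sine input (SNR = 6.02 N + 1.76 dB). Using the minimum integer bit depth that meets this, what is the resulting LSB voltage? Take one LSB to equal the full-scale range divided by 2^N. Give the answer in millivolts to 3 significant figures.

Range is 5.6 V.
6.02 N + 1.76 ≥ 59.8 gives N ≥ 9.641, so the minimum integer is 10.
One LSB is 5.6 V / 1024 = 5.47 mV.

5.47 mV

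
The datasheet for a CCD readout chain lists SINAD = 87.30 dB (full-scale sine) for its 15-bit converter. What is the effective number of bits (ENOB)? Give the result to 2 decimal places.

14.21 bits

ENOB = (SINAD − 1.76) / 6.02 = (87.30 − 1.76) / 6.02 = 85.54 / 6.02 = 14.2093.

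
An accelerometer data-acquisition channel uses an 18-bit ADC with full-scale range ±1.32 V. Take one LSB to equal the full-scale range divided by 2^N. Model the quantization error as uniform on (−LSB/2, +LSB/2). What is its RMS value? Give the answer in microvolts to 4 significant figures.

Full-scale range = 1.32 V − (-1.32 V) = 2.64 V.
One LSB is 2.64 V / 262144 = 10.0708 µV.
V_rms = LSB/√12 = 10.0708 µV / √12 = 2.907 µV.

2.907 µV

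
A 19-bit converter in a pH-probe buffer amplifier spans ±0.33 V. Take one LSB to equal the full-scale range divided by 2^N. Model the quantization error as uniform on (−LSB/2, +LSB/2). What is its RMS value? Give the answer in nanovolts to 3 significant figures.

363 nV

Full-scale range = 0.33 V − (-0.33 V) = 0.66 V.
One LSB is 0.66 V / 524288 = 1.2589 µV.
RMS of a uniform error over width LSB is LSB/√12 = 363 nV.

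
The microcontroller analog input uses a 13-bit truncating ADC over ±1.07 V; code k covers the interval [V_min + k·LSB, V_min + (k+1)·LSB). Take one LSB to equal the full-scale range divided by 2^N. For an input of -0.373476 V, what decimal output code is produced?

Span: 1.07 V − (-1.07 V) = 2.14 V. LSB = 2.14 V / 2^13 ≈ 261.2 µV.
code = ⌊(V_in − V_min)/LSB⌋ = ⌊(V_in − V_min) × 2^13 / range⌋
     = ⌊(-0.373476 − (-1.07)) × 8192 / 2.14⌋ = ⌊0.696524 × 8192/2.14⌋
     = ⌊2666.320⌋ = 2666.

2666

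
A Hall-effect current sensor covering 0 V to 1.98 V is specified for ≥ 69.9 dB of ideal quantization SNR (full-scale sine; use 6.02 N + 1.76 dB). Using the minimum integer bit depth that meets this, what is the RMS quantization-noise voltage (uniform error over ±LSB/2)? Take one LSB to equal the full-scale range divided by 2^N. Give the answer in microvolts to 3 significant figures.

140 µV

Full-scale range = 1.98 V.
6.02 N + 1.76 ≥ 69.9 gives N ≥ 11.319, so the minimum integer is 12.
One LSB is 1.98 V / 4096 = 483.40 µV.
σ_q = LSB/√12 = 483.40 µV/3.4641 = 140 µV.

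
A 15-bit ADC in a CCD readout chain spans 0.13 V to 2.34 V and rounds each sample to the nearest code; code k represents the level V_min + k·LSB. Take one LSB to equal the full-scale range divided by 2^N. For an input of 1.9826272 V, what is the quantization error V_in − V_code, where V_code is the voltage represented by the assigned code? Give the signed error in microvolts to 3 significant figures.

+12.1 µV

Range = 2.34 − (0.13) = 2.21 V. LSB = 2.21 V / 2^15 ≈ 67.44 µV.
Position in LSBs: (1.9826272 − (0.13)) × 32768/2.21 = 27469.1801; rounding gives k = 27469.
Reconstructed level: 0.13 + 27469 × 2.21/32768 V = 1.9826150513 V.
Error = V_in − V_code = 1.9826272 − (1.9826150513) = +12.1 µV.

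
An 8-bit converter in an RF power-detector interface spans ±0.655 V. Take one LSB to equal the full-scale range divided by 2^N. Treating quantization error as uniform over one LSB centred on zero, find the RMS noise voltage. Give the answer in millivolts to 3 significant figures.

1.48 mV

The full-scale span is 0.655 − (-0.655) = 1.31 V.
Step size = 1.31/256 V = 5.1172 mV.
RMS of a uniform error over width LSB is LSB/√12 = 1.48 mV.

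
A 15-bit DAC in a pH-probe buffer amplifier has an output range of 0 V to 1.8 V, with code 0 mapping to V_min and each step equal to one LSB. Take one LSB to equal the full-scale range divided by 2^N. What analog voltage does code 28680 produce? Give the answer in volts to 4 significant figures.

Span = 1.8 V. LSB = 1.8 V / 2^15.
V_out = 0 + 28680 × (1.8/32768) V
      = 0 + 1.57544 = 1.57544 V.

1.575 V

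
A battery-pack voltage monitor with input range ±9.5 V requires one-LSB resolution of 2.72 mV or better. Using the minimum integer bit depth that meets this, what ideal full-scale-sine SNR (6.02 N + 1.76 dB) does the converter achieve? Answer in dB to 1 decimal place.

Full-scale range = 9.5 V − (-9.5 V) = 19 V.
Required number of levels: 19/2.72 mV = 6985.3; smallest N with 2^N ≥ that is 13.
Ideal SNR at N = 13: 6.02·13 + 1.76 = 80.0 dB.

80.0 dB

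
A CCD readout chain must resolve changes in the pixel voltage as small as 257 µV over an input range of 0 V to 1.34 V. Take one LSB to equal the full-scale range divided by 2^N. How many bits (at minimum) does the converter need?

13 bits

V_FS = 1.34 V.
Need 2^N ≥ 1.34 V / 257 µV = 5214 → N_min = 13.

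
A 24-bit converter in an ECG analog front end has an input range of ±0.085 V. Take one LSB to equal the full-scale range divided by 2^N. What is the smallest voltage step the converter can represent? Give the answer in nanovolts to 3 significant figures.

10.1 nV

Span: 0.085 V − (-0.085 V) = 0.17 V.
There are 2^24 = 16777216 steps.
Step size = 0.17/16777216 V = 10.1 nV.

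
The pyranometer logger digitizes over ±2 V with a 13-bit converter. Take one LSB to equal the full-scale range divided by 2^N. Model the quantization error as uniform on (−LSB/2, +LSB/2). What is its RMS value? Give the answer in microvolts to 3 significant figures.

141 µV

Full-scale range = 2 V − (-2 V) = 4 V.
One LSB is 4 V / 8192 = 488.28 µV.
RMS of a uniform error over width LSB is LSB/√12 = 141 µV.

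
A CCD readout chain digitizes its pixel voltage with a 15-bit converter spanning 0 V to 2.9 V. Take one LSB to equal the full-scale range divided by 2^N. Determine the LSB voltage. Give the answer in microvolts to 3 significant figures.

Range is 2.9 V.
Number of codes = 2^15 = 32768.
One LSB is 2.9 V / 32768 = 88.5 µV.

88.5 µV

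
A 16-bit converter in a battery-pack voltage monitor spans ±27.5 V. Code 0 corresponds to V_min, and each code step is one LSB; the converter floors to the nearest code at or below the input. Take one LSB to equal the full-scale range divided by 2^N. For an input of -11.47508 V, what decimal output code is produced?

19094

Span: 27.5 V − (-27.5 V) = 55 V. LSB = 55 V / 2^16 ≈ 0.8392 mV.
(V_in − V_min) × 2^16/range = (-11.47508 − (-27.5)) × 65536/55 = 19094.712.
Floor → code = 19094.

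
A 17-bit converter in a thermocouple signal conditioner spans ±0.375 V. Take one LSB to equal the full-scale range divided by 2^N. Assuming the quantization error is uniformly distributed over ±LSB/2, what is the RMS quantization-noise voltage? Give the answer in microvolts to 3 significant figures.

Full-scale range = 0.375 V − (-0.375 V) = 0.75 V.
LSB = 0.75 V / 2^17 = 5.7220 µV.
V_rms = LSB/√12 = 5.7220 µV / √12 = 1.65 µV.

1.65 µV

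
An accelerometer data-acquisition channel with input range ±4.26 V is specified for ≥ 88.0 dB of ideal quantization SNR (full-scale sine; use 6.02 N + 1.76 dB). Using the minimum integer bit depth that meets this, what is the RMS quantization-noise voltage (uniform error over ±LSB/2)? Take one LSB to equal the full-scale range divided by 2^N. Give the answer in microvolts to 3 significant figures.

Range = 4.26 − (-4.26) = 8.52 V.
N ≥ (88.0 − 1.76)/6.02 = 14.326 → N_min = 15.
LSB = 8.52 V ÷ 2^15 = 8.52/32768 V = 260.01 µV.
σ_q = LSB/√12 = 260.01 µV/3.4641 = 75.1 µV.

75.1 µV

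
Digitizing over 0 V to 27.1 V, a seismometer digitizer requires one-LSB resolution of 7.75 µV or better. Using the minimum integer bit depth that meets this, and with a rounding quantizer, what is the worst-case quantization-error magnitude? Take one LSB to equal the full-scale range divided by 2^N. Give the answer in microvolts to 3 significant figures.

V_FS = 27.1 V.
Levels needed ≥ 27.1/7.75 µV = 3.497e6. 2^22 = 4194304 suffices, so N_min = 22.
LSB = 27.1 V / 2^22 = 6.4611 µV.
Max error for round-to-nearest is LSB/2 = 3.23 µV.

3.23 µV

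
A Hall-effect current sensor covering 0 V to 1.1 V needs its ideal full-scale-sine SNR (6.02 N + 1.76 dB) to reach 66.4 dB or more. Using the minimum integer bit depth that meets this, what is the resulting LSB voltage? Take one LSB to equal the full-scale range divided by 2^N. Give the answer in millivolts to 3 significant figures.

0.537 mV

V_FS = 1.1 V.
N ≥ (66.4 − 1.76)/6.02 = 10.738 → N_min = 11.
LSB = 1.1 V / 2^11 = 0.537 mV.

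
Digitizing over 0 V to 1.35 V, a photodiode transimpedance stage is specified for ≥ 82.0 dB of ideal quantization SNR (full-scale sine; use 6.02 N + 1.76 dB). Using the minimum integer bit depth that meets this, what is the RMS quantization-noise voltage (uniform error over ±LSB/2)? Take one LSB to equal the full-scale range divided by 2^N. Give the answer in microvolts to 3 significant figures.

Range is 1.35 V.
N ≥ (82.0 − 1.76)/6.02 = 13.329 → N_min = 14.
LSB = 1.35 V / 2^14 = 82.397 µV.
σ_q = LSB/√12 = 82.397 µV/3.4641 = 23.8 µV.

23.8 µV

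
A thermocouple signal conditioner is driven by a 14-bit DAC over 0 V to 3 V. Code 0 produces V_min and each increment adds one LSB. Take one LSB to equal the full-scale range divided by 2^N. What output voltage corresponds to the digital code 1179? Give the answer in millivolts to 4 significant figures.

215.9 mV

Span = 3 V. LSB = 3 V / 2^14.
V_out = 0 + 1179 × (3/16384) V
      = 0 V + 0.215881 V = 0.215881 V.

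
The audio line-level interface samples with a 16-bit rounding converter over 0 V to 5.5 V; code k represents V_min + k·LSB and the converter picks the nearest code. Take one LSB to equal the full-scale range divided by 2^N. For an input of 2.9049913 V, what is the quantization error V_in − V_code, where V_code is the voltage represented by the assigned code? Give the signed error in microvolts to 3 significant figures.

−15.1 µV

Span = 5.5 V. LSB = 5.5 V / 2^16 ≈ 83.92 µV.
(V_in − V_min)/LSB = (2.9049913 − (0)) × 65536/5.5 = 34614.8200 → nearest code k = 34615.
Reconstructed level: 0 + 34615 × 5.5/65536 V = 2.9050064087 V.
V_in − V_code = 2.9049913 − (2.9050064087) = −15.1 µV.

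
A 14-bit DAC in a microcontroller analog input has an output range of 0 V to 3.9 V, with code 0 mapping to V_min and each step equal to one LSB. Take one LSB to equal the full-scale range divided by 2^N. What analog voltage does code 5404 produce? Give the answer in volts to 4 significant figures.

Span = 3.9 V. LSB = 3.9 V / 2^14.
V_out = 0 + 5404 × (3.9/16384) V
      = 0 V + 1.28635 V = 1.28635 V.

1.286 V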